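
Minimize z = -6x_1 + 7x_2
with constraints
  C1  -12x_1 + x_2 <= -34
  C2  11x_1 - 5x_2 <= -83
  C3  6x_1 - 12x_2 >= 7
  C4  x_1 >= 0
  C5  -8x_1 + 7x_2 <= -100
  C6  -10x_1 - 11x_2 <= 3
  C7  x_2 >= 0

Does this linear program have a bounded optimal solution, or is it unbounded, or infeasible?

infeasible

The boundaries 6x_1 - 12x_2 = 7 and -8x_1 + 7x_2 = -100 meet at (1151/54, 272/27), but that point violates 11x_1 - 5x_2 ≤ -83. Every candidate vertex is excluded by some other constraint, so the feasible region is empty.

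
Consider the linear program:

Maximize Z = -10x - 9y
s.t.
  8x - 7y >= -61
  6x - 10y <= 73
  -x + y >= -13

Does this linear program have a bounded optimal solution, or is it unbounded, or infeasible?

Feasible corners and Z = -10x - 9y:
  (-59/2, -25) → Z = 520
  (57/4, 5/4) → Z = -615/4
The feasible region has finitely many vertices and no improving ray; the maximum is 520 at (-59/2, -25).

bounded optimum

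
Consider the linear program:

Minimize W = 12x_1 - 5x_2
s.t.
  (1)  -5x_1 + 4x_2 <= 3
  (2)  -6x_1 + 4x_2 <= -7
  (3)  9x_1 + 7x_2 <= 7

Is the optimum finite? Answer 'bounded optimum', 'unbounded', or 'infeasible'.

From the feasible point (77/78, -7/26), moving in the direction (-4, -6) keeps every constraint satisfied while W decreases without bound.

unbounded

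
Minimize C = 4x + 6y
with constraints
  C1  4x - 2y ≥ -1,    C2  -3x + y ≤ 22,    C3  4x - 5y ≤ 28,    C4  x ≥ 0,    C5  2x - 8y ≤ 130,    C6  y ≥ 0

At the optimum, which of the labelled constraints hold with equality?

C4 and C6

Corner points and C = 4x + 6y:
  (0, 1/2) → C = 3
  (7, 0) → C = 28
  (0, 0) → C = 0
The feasible region is unbounded (it extends along (1, 2), (5, 4)), but C strictly increases along every unbounded feasible direction, so there is no improving ray and the minimum is attained at a vertex.

The minimum is at (0, 0). Substituting into each constraint, equality holds for C4 and C6; the remaining constraints have slack.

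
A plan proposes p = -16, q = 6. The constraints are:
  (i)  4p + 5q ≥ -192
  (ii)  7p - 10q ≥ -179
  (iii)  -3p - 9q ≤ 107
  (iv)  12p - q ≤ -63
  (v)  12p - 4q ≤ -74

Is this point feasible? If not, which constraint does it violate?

(i): -34 ≥ -192 ✓
(ii): -172 ≥ -179 ✓
(iii): -6 ≤ 107 ✓
(iv): -198 ≤ -63 ✓
(v): -216 ≤ -74 ✓

feasible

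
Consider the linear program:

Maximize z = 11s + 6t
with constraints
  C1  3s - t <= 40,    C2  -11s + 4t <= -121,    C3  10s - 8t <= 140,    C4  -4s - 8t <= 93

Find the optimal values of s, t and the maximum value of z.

Feasible corners and z = 11s + 6t:
  (39, 77) → z = 891
  (90/7, -10/7) → z = 930/7
  (17/2, -55/8) → z = 209/4

s = 39, t = 77, maximum z = 891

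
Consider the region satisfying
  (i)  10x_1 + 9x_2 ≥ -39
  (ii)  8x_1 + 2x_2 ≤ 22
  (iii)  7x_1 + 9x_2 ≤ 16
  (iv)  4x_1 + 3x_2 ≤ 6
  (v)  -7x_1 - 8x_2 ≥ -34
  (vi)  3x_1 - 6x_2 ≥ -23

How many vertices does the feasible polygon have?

5

Intersecting each pair of boundary lines and keeping only the points that satisfy every inequality leaves:
  (69/13, -133/13)
  (-147/29, 113/87)
  (27/8, -5/2)
  (2/5, 22/15)
  (-37/23, 209/69)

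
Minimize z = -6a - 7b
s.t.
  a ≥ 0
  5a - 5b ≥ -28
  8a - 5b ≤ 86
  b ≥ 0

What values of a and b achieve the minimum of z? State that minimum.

Extreme points and z = -6a - 7b:
  (0, 28/5) → z = -196/5
  (0, 0) → z = 0
  (38, 218/5) → z = -2666/5
  (43/4, 0) → z = -129/2

The optimum lies where 5a - 5b = -28 and 8a - 5b = 86.
Solving simultaneously gives a = 38, b = 218/5.

a = 38, b = 218/5, minimum z = -2666/5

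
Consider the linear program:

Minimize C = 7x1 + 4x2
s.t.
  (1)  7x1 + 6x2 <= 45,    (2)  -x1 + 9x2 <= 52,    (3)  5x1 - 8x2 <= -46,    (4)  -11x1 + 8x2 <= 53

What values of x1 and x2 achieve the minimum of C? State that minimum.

Corner points and C = 7x1 + 4x2:
  (2/37, 214/37) → C = 870/37
  (-61/91, 519/91) → C = 1649/91
  (-7/6, 241/48) → C = 143/12

x1 = -7/6, x2 = 241/48, minimum C = 143/12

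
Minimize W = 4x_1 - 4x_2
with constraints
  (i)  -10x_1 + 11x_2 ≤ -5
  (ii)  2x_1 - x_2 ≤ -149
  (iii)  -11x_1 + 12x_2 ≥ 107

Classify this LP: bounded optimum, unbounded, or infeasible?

unbounded

From the feasible point (-1237, -1125), moving in the direction (-12, -11) keeps every constraint satisfied while W decreases without bound.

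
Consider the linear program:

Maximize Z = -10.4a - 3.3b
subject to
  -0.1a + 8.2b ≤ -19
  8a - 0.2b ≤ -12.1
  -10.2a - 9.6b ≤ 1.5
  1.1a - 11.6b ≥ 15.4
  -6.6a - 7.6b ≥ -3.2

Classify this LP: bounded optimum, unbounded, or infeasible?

The boundaries -0.1a + 8.2b = -19 and 8a - 0.2b = -12.1 meet at (-1717/1093, -5107/2186), but that point violates -10.2a - 9.6b ≤ 1.5. Every candidate vertex is excluded by some other constraint, so the feasible region is empty.

infeasible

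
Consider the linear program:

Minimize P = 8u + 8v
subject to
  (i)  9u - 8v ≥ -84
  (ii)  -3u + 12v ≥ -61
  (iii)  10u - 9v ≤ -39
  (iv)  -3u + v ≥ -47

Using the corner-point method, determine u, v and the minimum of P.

u = -374/21, v = -267/28, minimum P = -4594/21

Corner points and P = 8u + 8v:
  (-374/21, -267/28) → P = -4594/21
  (92/3, 45) → P = 1816/3
  (-339/31, -727/93) → P = -13952/93
  (462/17, 587/17) → P = 8392/17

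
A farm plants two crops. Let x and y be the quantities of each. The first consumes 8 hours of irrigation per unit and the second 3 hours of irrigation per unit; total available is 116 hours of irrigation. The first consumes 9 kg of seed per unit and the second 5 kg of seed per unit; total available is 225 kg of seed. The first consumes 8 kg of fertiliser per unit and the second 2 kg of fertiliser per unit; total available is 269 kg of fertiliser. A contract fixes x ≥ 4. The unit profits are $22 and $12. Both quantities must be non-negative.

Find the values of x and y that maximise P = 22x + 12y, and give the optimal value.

x = 4, y = 28, maximum P = 424

The binding constraints are 8x + 3y = 116 and x = 4.
Solving simultaneously gives x = 4, y = 28.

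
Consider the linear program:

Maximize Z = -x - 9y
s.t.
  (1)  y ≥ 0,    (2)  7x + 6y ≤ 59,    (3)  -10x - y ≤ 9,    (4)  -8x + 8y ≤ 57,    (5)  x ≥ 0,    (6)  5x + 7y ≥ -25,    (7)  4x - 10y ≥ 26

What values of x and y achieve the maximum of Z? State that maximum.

x = 13/2, y = 0, maximum Z = -13/2

Extreme points and Z = -x - 9y:
  (59/7, 0) → Z = -59/7
  (13/2, 0) → Z = -13/2
  (373/47, 27/47) → Z = -616/47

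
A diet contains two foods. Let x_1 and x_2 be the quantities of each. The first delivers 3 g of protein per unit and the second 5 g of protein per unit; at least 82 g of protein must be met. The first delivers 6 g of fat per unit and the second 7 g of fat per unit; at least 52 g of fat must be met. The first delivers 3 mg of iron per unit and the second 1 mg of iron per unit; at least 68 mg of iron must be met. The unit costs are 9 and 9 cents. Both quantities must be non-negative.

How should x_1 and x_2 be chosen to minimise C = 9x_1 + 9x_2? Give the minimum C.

x_1 = 43/2, x_2 = 7/2, minimum C = 225

Feasible corners and C = 9x_1 + 9x_2:
  (0, 68) → C = 612
  (82/3, 0) → C = 246
  (43/2, 7/2) → C = 225
The feasible region is unbounded (it extends along (0, 1), (1, 0)), but C strictly increases along every unbounded feasible direction, so there is no improving ray and the minimum is attained at a vertex.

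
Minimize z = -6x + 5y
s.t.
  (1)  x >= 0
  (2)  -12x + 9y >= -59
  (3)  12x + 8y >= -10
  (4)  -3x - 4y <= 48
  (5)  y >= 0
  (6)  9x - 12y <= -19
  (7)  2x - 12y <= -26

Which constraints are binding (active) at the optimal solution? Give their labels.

(2) and (6)

Corner points and z = -6x + 5y:
  (0, 13/6) → z = 65/6
  (293/21, 253/21) → z = -493/21
  (1, 7/3) → z = 17/3
The feasible region is unbounded (it extends along (0, 1), (3, 4)), but z strictly increases along every unbounded feasible direction, so there is no improving ray and the minimum is attained at a vertex.

The minimum is at (293/21, 253/21). Substituting into each constraint, equality holds for (2) and (6); the remaining constraints have slack.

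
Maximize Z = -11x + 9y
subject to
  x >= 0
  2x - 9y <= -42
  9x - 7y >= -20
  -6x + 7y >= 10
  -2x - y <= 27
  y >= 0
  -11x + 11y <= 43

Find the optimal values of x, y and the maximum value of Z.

Extreme points and Z = -11x + 9y:
  (114/67, 338/67) → Z = 1788/67
  (51/10, 29/5) → Z = -39/10
  (81/22, 167/22) → Z = 306/11
The feasible region is unbounded (it extends along (7, 6), (1, 1)), but Z strictly decreases along every unbounded feasible direction, so there is no improving ray and the maximum is attained at a vertex.

At the optimal vertex, 9x - 7y = -20 and -11x + 11y = 43.
Solving simultaneously gives x = 81/22, y = 167/22.

x = 81/22, y = 167/22, maximum Z = 306/11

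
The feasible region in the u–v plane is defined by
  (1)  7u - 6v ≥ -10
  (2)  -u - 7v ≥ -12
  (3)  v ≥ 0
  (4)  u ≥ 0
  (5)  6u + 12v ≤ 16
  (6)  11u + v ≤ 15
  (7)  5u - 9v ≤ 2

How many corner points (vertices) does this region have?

5

The feasible vertices (each the meet of two boundaries and inside every other half-plane) are:
  (0, 0)
  (2/5, 0)
  (0, 4/3)
  (82/63, 43/63)
  (137/104, 53/104)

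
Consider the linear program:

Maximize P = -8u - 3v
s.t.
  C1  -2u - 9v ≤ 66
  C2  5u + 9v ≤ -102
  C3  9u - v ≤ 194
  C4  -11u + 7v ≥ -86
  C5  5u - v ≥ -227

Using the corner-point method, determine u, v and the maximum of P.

At the optimal vertex, -2u - 9v = 66 and 5u - v = -227.
Solving simultaneously gives u = -2109/47, v = 124/47.

u = -2109/47, v = 124/47, maximum P = 16500/47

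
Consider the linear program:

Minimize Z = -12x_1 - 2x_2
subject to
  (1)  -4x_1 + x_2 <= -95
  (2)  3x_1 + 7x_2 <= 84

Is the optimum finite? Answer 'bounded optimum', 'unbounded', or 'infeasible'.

unbounded

From the feasible point (749/31, 51/31), moving in the direction (7, -3) keeps every constraint satisfied while Z decreases without bound.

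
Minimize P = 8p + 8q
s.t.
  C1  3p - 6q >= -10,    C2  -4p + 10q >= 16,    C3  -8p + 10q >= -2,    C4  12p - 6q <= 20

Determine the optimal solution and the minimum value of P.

p = -2/3, q = 4/3, minimum P = 16/3

Vertices and P = 8p + 8q:
  (-2/3, 4/3) → P = 16/3
  (10/3, 10/3) → P = 160/3
  (37/12, 17/6) → P = 142/3

The binding constraints are 3p - 6q = -10 and -4p + 10q = 16.
Solving simultaneously gives p = -2/3, q = 4/3.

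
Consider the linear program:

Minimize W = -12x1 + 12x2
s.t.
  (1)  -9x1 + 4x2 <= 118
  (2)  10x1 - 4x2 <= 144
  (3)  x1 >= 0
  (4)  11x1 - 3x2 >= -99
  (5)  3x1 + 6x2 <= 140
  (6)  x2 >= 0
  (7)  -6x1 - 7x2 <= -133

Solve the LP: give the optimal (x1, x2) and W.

x1 = 770/47, x2 = 233/47, minimum W = -6444/47

Feasible corners and W = -12x1 + 12x2:
  (178/9, 121/9) → W = -76
  (770/47, 233/47) → W = -6444/47
  (0, 70/3) → W = 280
  (0, 19) → W = 228

The optimum lies where 10x1 - 4x2 = 144 and -6x1 - 7x2 = -133.
Solving simultaneously gives x1 = 770/47, x2 = 233/47.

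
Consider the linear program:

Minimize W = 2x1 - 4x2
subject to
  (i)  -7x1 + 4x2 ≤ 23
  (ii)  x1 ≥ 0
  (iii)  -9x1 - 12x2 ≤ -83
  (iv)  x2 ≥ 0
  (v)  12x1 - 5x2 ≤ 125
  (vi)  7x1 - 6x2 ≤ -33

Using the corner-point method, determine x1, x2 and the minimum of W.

Feasible corners and W = 2x1 - 4x2:
  (7/15, 197/30) → W = -76/3
  (615/13, 1151/13) → W = -3374/13
  (17/23, 439/69) → W = -1654/69
  (915/37, 1271/37) → W = -3254/37

At the optimal vertex, -7x1 + 4x2 = 23 and 12x1 - 5x2 = 125.
Solving simultaneously gives x1 = 615/13, x2 = 1151/13.

x1 = 615/13, x2 = 1151/13, minimum W = -3374/13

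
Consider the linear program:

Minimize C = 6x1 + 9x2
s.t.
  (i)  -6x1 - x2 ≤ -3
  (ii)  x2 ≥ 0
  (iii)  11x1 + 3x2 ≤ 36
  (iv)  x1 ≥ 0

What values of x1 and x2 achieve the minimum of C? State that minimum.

x1 = 1/2, x2 = 0, minimum C = 3

Extreme points and C = 6x1 + 9x2:
  (1/2, 0) → C = 3
  (0, 3) → C = 27
  (36/11, 0) → C = 216/11
  (0, 12) → C = 108

At the optimal vertex, -6x1 - x2 = -3 and x2 = 0.
Solving simultaneously gives x1 = 1/2, x2 = 0.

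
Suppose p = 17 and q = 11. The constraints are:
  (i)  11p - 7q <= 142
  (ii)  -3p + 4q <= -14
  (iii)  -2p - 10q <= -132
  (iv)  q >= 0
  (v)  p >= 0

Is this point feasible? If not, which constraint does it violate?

not feasible — violates (ii)

Constraint (ii): -3p + 4q = -7, which is not ≤ -14. All other constraints are satisfied.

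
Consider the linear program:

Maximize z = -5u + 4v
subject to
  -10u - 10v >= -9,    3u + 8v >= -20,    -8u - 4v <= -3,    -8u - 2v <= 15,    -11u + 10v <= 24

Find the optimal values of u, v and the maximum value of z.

Corner points and z = -5u + 4v:
  (136/25, -227/50) → z = -1134/25
  (-3/20, 21/20) → z = 99/20
  (2, -13/4) → z = -23

The optimum lies where -10u - 10v = -9 and -8u - 4v = -3.
Solving simultaneously gives u = -3/20, v = 21/20.

u = -3/20, v = 21/20, maximum z = 99/20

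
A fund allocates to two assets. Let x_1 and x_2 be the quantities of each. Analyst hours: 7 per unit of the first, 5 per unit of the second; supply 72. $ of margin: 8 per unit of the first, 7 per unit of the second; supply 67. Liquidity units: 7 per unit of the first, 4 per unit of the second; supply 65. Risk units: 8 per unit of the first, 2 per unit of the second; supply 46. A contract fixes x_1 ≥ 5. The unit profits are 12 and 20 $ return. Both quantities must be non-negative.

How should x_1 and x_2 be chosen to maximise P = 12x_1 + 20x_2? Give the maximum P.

Corner points and P = 12x_1 + 20x_2:
  (23/4, 0) → P = 69
  (5, 0) → P = 60
  (5, 3) → P = 120

x_1 = 5, x_2 = 3, maximum P = 120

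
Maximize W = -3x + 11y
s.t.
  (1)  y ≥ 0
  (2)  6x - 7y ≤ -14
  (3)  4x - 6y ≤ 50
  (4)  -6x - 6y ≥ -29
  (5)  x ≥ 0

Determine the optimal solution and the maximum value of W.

x = 0, y = 29/6, maximum W = 319/6

Extreme points and W = -3x + 11y:
  (119/78, 43/13) → W = 827/26
  (0, 2) → W = 22
  (0, 29/6) → W = 319/6

The optimum lies where -6x - 6y = -29 and x = 0.
Solving simultaneously gives x = 0, y = 29/6.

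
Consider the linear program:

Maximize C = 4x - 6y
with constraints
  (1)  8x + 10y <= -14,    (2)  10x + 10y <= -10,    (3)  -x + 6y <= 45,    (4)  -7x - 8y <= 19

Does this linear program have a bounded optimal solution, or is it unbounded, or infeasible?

Corner points and C = 4x - 6y:
  (2, -3) → C = 26
  (-267/29, 173/29) → C = -2106/29
  (11, -12) → C = 116
  (-237/25, 148/25) → C = -1836/25
The feasible region has finitely many vertices and no improving ray; the maximum is 116 at (11, -12).

bounded optimum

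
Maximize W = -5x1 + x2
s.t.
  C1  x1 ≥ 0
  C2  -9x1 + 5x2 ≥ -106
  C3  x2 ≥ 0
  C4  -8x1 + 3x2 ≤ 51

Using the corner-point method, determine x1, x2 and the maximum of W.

x1 = 0, x2 = 17, maximum W = 17

Extreme points and W = -5x1 + x2:
  (0, 0) → W = 0
  (0, 17) → W = 17
  (106/9, 0) → W = -530/9
The feasible region is unbounded (it extends along (3, 8), (5, 9)), but W strictly decreases along every unbounded feasible direction, so there is no improving ray and the maximum is attained at a vertex.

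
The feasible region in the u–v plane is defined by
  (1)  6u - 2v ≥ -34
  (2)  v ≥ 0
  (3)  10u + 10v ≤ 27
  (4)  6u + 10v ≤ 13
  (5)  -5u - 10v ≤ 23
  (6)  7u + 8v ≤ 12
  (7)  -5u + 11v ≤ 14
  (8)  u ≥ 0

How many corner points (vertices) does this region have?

5

Intersecting each pair of boundary lines and keeping only the points that satisfy every inequality leaves:
  (12/7, 0)
  (0, 0)
  (8/11, 19/22)
  (3/116, 149/116)
  (0, 14/11)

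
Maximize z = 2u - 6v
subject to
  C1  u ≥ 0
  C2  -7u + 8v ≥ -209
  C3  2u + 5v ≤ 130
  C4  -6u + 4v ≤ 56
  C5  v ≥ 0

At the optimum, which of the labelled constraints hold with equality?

Extreme points and z = 2u - 6v:
  (0, 14) → z = -84
  (0, 0) → z = 0
  (695/17, 164/17) → z = 406/17
  (209/7, 0) → z = 418/7
  (120/19, 446/19) → z = -2436/19

The maximum is at (209/7, 0). Substituting into each constraint, equality holds for C2 and C5; the remaining constraints have slack.

C2 and C5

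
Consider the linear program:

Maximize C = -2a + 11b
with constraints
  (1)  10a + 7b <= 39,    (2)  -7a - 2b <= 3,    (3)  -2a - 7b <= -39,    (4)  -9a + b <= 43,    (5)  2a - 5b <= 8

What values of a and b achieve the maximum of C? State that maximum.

Extreme points and C = -2a + 11b:
  (-99/29, 303/29) → C = 3531/29
  (0, 39/7) → C = 429/7
  (-11/5, 31/5) → C = 363/5

a = -99/29, b = 303/29, maximum C = 3531/29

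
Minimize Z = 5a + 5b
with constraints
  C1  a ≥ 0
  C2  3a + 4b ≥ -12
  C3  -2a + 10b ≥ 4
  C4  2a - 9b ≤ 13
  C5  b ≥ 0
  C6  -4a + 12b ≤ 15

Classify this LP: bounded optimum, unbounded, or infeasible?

bounded optimum

Extreme points and Z = 5a + 5b:
  (0, 2/5) → Z = 2
  (0, 5/4) → Z = 25/4
  (83, 17) → Z = 500
The feasible region has finitely many vertices and no improving ray; the minimum is 2 at (0, 2/5).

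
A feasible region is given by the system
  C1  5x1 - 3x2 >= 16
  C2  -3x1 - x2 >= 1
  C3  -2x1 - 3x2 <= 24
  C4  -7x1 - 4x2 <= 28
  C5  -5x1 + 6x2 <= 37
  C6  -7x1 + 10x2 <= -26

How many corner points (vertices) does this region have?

4

The feasible vertices (each the meet of two boundaries and inside every other half-plane) are:
  (13/14, -53/14)
  (-20/41, -252/41)
  (3, -10)
  (12/13, -112/13)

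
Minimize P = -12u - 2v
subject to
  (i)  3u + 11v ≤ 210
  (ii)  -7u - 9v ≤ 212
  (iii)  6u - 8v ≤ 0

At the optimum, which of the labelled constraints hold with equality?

Corner points and P = -12u - 2v:
  (-2111/25, 1053/25) → P = 23226/25
  (56/3, 14) → P = -252
  (-848/55, -636/55) → P = 11448/55

The minimum is at (56/3, 14). Substituting into each constraint, equality holds for (i) and (iii); the remaining constraints have slack.

(i) and (iii)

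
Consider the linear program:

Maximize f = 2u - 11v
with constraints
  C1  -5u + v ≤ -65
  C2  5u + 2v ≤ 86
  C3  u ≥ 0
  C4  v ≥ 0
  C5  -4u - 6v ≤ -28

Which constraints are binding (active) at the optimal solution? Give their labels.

Feasible corners and f = 2u - 11v:
  (72/5, 7) → f = -241/5
  (13, 0) → f = 26
  (86/5, 0) → f = 172/5

The maximum is at (86/5, 0). Substituting into each constraint, equality holds for C2 and C4; the remaining constraints have slack.

C2 and C4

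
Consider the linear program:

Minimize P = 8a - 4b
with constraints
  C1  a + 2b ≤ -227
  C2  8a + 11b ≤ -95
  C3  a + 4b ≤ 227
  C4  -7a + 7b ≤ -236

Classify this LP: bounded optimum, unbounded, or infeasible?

unbounded

From the feasible point (2307/5, -1721/5), moving in the direction (-7, -7) keeps every constraint satisfied while P decreases without bound.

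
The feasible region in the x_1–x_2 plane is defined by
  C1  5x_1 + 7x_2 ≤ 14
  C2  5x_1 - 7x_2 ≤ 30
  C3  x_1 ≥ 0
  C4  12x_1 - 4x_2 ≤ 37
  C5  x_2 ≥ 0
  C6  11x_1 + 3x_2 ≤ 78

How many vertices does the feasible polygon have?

Of the 15 pairwise boundary intersections, those satisfying every inequality are:
  (0, 2)
  (14/5, 0)
  (0, 0)

3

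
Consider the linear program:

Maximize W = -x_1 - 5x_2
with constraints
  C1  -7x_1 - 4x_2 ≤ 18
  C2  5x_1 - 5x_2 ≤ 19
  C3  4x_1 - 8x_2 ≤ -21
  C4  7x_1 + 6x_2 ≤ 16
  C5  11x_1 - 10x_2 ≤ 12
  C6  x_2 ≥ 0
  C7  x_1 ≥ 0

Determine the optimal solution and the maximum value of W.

x_1 = 0, x_2 = 21/8, maximum W = -105/8

Corner points and W = -x_1 - 5x_2:
  (1/40, 211/80) → W = -1057/80
  (0, 21/8) → W = -105/8
  (0, 8/3) → W = -40/3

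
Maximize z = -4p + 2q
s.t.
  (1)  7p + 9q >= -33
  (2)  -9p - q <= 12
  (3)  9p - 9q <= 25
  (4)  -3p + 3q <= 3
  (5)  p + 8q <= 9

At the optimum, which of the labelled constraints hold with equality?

(2) and (4)

Feasible corners and z = -4p + 2q:
  (-75/74, -213/74) → z = -63/37
  (-1/2, -59/18) → z = -41/9
  (-13/10, -3/10) → z = 23/5
  (281/81, 56/81) → z = -1012/81
  (1/9, 10/9) → z = 16/9

The maximum is at (-13/10, -3/10). Substituting into each constraint, equality holds for (2) and (4); the remaining constraints have slack.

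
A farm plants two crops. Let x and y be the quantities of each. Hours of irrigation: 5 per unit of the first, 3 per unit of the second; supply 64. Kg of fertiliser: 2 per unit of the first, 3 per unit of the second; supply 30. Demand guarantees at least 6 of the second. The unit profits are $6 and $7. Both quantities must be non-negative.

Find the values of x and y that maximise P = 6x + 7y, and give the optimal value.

x = 6, y = 6, maximum P = 78

Extreme points and P = 6x + 7y:
  (0, 10) → P = 70
  (0, 6) → P = 42
  (6, 6) → P = 78

At the optimal vertex, 2x + 3y = 30 and y = 6.
Solving simultaneously gives x = 6, y = 6.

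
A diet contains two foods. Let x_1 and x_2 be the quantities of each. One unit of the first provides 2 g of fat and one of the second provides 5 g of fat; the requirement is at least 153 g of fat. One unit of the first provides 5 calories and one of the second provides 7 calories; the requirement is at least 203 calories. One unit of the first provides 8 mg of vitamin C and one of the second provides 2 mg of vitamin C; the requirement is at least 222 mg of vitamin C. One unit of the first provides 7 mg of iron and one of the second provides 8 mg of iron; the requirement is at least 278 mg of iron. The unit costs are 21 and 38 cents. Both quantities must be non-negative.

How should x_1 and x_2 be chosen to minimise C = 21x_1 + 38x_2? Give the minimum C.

Extreme points and C = 21x_1 + 38x_2:
  (0, 111) → C = 4218
  (153/2, 0) → C = 3213/2
  (67/3, 65/3) → C = 3877/3
The feasible region is unbounded (it extends along (0, 1), (1, 0)), but C strictly increases along every unbounded feasible direction, so there is no improving ray and the minimum is attained at a vertex.

The binding constraints are 2x_1 + 5x_2 = 153 and 8x_1 + 2x_2 = 222.
Solving simultaneously gives x_1 = 67/3, x_2 = 65/3.

x_1 = 67/3, x_2 = 65/3, minimum C = 3877/3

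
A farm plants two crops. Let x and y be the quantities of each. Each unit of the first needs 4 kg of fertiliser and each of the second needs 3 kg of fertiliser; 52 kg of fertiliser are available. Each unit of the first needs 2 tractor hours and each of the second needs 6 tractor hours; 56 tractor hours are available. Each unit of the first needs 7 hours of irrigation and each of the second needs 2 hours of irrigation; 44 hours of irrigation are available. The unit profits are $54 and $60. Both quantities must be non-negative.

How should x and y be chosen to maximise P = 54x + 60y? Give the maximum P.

x = 4, y = 8, maximum P = 696

Vertices and P = 54x + 60y:
  (0, 0) → P = 0
  (0, 28/3) → P = 560
  (44/7, 0) → P = 2376/7
  (4, 8) → P = 696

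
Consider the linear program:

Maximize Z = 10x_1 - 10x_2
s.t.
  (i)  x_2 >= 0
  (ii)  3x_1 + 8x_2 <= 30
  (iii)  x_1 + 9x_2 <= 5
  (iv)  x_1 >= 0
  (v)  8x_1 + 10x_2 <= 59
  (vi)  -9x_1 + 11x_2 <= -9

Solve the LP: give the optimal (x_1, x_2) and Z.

Extreme points and Z = 10x_1 - 10x_2:
  (5, 0) → Z = 50
  (1, 0) → Z = 10
  (34/23, 9/23) → Z = 250/23

At the optimal vertex, x_2 = 0 and x_1 + 9x_2 = 5.
Solving simultaneously gives x_1 = 5, x_2 = 0.

x_1 = 5, x_2 = 0, maximum Z = 50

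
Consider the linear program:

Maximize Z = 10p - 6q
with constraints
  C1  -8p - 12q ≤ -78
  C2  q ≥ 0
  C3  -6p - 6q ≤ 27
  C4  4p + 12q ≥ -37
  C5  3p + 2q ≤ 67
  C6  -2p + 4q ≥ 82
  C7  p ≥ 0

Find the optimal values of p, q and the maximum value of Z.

p = 13/2, q = 95/4, maximum Z = -155/2

Feasible corners and Z = 10p - 6q:
  (13/2, 95/4) → Z = -155/2
  (0, 67/2) → Z = -201
  (0, 41/2) → Z = -123

The optimum lies where 3p + 2q = 67 and -2p + 4q = 82.
Solving simultaneously gives p = 13/2, q = 95/4.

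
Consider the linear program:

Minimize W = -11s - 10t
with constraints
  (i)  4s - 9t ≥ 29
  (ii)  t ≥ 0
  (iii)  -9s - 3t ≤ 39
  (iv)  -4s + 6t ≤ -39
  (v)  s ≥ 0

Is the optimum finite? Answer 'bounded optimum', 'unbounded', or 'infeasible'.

From the feasible point (59/4, 10/3), moving in the direction (1, 0) keeps every constraint satisfied while W decreases without bound.

unbounded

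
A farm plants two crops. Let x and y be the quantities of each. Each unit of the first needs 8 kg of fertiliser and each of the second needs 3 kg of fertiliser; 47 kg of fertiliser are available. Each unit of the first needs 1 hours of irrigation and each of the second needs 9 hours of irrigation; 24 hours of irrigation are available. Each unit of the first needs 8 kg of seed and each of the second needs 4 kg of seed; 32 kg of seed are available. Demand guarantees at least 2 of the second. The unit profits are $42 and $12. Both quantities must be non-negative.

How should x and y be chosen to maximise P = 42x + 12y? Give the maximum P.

Extreme points and P = 42x + 12y:
  (0, 8/3) → P = 32
  (0, 2) → P = 24
  (48/17, 40/17) → P = 2496/17
  (3, 2) → P = 150

The binding constraints are 8x + 4y = 32 and y = 2.
Solving simultaneously gives x = 3, y = 2.

x = 3, y = 2, maximum P = 150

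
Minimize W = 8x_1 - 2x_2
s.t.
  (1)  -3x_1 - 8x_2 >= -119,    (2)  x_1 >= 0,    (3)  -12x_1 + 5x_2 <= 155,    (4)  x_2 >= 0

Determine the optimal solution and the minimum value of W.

Corner points and W = 8x_1 - 2x_2:
  (0, 119/8) → W = -119/4
  (119/3, 0) → W = 952/3
  (0, 0) → W = 0

x_1 = 0, x_2 = 119/8, minimum W = -119/4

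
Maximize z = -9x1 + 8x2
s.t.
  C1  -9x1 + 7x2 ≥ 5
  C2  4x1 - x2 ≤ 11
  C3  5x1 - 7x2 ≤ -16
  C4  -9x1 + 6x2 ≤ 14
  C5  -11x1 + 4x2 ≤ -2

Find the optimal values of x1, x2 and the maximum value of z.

x1 = 16/3, x2 = 31/3, maximum z = 104/3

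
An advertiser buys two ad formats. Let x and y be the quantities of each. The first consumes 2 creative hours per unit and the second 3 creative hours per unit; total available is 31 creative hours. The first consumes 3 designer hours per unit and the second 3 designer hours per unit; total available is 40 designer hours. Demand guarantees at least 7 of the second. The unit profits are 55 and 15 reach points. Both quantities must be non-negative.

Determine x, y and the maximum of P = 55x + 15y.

x = 5, y = 7, maximum P = 380

Extreme points and P = 55x + 15y:
  (0, 31/3) → P = 155
  (0, 7) → P = 105
  (5, 7) → P = 380

The binding constraints are 2x + 3y = 31 and y = 7.
Solving simultaneously gives x = 5, y = 7.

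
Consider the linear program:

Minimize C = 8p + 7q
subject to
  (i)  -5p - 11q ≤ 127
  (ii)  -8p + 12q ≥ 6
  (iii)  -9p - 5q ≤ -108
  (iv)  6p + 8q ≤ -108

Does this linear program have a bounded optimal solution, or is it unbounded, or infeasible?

infeasible

The boundaries -5p - 11q = 127 and -8p + 12q = 6 meet at (-795/74, -493/74), but that point violates -9p - 5q ≤ -108. Every candidate vertex is excluded by some other constraint, so the feasible region is empty.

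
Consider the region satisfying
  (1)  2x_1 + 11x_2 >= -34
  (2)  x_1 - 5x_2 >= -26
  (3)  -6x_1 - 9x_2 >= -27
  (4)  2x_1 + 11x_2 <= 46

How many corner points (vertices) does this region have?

Intersecting each pair of boundary lines and keeping only the points that satisfy every inequality leaves:
  (-152/7, 6/7)
  (201/16, -43/8)
  (-8/3, 14/3)
  (-39/16, 37/8)

4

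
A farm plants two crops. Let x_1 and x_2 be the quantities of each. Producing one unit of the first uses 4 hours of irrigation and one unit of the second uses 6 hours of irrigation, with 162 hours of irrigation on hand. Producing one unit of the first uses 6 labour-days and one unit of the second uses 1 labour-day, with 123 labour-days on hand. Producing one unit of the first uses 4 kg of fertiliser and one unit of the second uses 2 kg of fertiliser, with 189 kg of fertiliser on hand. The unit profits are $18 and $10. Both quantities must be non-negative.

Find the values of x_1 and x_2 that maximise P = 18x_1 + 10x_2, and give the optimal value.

x_1 = 18, x_2 = 15, maximum P = 474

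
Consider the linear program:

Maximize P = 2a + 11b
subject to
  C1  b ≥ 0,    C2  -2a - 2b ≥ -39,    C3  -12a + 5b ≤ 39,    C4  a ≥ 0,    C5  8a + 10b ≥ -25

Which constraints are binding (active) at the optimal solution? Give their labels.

C2 and C3

Feasible corners and P = 2a + 11b:
  (39/2, 0) → P = 39
  (0, 0) → P = 0
  (117/34, 273/17) → P = 3120/17
  (0, 39/5) → P = 429/5

The maximum is at (117/34, 273/17). Substituting into each constraint, equality holds for C2 and C3; the remaining constraints have slack.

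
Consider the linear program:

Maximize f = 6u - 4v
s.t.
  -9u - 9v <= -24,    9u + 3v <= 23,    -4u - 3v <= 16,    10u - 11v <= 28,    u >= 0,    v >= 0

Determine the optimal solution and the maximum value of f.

Feasible corners and f = 6u - 4v:
  (5/2, 1/6) → f = 43/3
  (0, 8/3) → f = -32/3
  (0, 23/3) → f = -92/3

u = 5/2, v = 1/6, maximum f = 43/3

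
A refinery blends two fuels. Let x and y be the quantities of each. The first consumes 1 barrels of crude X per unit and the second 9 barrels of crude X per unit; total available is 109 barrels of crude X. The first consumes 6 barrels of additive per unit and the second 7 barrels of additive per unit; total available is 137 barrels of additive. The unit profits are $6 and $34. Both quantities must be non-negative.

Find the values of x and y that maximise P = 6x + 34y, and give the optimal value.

Vertices and P = 6x + 34y:
  (0, 0) → P = 0
  (0, 109/9) → P = 3706/9
  (137/6, 0) → P = 137
  (10, 11) → P = 434

x = 10, y = 11, maximum P = 434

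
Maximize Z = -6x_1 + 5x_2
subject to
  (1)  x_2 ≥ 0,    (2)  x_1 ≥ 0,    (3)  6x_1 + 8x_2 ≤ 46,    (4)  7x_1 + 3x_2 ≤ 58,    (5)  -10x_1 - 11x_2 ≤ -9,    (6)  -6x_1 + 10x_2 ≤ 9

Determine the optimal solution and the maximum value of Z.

Feasible corners and Z = -6x_1 + 5x_2:
  (23/3, 0) → Z = -46
  (9/10, 0) → Z = -27/5
  (0, 9/11) → Z = 45/11
  (0, 9/10) → Z = 9/2
  (97/27, 55/18) → Z = -113/18

The binding constraints are x_1 = 0 and -6x_1 + 10x_2 = 9.
Solving simultaneously gives x_1 = 0, x_2 = 9/10.

x_1 = 0, x_2 = 9/10, maximum Z = 9/2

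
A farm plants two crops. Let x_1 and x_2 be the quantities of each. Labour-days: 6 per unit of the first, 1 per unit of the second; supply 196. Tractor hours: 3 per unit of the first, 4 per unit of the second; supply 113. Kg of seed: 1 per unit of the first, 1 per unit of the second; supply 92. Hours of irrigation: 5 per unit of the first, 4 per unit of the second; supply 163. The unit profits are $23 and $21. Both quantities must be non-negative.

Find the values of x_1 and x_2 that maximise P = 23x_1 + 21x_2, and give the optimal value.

Vertices and P = 23x_1 + 21x_2:
  (0, 0) → P = 0
  (0, 113/4) → P = 2373/4
  (163/5, 0) → P = 3749/5
  (25, 19/2) → P = 1549/2

At the optimal vertex, 3x_1 + 4x_2 = 113 and 5x_1 + 4x_2 = 163.
Solving simultaneously gives x_1 = 25, x_2 = 19/2.

x_1 = 25, x_2 = 19/2, maximum P = 1549/2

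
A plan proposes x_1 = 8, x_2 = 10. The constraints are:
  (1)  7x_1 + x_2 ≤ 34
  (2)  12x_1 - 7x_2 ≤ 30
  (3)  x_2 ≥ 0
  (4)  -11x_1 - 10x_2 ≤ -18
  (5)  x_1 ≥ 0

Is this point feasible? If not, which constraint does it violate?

Constraint (1): 7x_1 + x_2 = 66, which is not ≤ 34. All other constraints are satisfied.

not feasible — violates (1)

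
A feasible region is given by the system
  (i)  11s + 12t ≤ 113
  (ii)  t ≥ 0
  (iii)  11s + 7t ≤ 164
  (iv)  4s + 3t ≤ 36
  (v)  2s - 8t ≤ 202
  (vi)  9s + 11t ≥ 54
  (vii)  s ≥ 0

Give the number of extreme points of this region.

5

The feasible vertices (each the meet of two boundaries and inside every other half-plane) are:
  (31/5, 56/15)
  (0, 113/12)
  (9, 0)
  (6, 0)
  (0, 54/11)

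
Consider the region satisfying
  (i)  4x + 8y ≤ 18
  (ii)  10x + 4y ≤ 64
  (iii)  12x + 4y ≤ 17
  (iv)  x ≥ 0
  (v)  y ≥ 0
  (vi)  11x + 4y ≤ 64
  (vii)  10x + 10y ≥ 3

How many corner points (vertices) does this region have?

5

The feasible vertices (each the meet of two boundaries and inside every other half-plane) are:
  (4/5, 37/20)
  (0, 9/4)
  (17/12, 0)
  (0, 3/10)
  (3/10, 0)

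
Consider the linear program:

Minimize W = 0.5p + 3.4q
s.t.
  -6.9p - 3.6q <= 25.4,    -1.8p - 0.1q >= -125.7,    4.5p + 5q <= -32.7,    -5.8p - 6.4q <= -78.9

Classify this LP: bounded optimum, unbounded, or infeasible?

infeasible

The boundaries -6.9p - 3.6q = 25.4 and -1.8p - 0.1q = -125.7 meet at (45506/579, -30435/193), but that point violates -5.8p - 6.4q ≤ -78.9. Every candidate vertex is excluded by some other constraint, so the feasible region is empty.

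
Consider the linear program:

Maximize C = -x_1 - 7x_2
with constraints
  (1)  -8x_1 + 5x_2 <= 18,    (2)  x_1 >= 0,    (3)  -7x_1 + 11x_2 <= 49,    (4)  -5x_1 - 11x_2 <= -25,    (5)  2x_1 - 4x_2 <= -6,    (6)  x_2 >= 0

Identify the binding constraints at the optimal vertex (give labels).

Feasible corners and C = -x_1 - 7x_2:
  (0, 18/5) → C = -126/5
  (47/53, 266/53) → C = -1909/53
  (0, 25/11) → C = -175/11
  (17/21, 40/21) → C = -99/7
The feasible region is unbounded (it extends along (11, 7), (2, 1)), but C strictly decreases along every unbounded feasible direction, so there is no improving ray and the maximum is attained at a vertex.

The maximum is at (17/21, 40/21). Substituting into each constraint, equality holds for (4) and (5); the remaining constraints have slack.

(4) and (5)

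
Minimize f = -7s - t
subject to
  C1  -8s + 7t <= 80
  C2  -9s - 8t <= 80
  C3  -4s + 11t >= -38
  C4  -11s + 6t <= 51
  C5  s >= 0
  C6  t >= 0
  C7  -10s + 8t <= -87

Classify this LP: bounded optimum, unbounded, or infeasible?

From the feasible point (1249/6, 748/3), moving in the direction (7, 8) keeps every constraint satisfied while f decreases without bound.

unbounded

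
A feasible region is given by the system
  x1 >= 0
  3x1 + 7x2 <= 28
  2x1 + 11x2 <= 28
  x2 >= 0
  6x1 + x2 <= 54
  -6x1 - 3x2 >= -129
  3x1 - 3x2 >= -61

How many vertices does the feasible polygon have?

5

Of the 21 pairwise boundary intersections, those satisfying every inequality are:
  (0, 28/11)
  (0, 0)
  (112/19, 28/19)
  (350/39, 2/13)
  (9, 0)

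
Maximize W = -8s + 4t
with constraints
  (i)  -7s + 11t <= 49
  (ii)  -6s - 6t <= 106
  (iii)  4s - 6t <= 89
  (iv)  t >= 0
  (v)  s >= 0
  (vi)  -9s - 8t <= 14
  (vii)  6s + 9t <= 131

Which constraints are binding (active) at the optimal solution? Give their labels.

(i) and (v)

Feasible corners and W = -8s + 4t:
  (0, 49/11) → W = 196/11
  (1000/129, 1211/129) → W = -1052/43
  (0, 0) → W = 0
  (131/6, 0) → W = -524/3

The maximum is at (0, 49/11). Substituting into each constraint, equality holds for (i) and (v); the remaining constraints have slack.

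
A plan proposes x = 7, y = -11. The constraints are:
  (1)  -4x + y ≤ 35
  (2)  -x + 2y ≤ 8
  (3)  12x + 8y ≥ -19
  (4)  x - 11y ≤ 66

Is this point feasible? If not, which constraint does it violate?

not feasible — violates (4)

Constraint (4): x - 11y = 128, which is not ≤ 66. All other constraints are satisfied.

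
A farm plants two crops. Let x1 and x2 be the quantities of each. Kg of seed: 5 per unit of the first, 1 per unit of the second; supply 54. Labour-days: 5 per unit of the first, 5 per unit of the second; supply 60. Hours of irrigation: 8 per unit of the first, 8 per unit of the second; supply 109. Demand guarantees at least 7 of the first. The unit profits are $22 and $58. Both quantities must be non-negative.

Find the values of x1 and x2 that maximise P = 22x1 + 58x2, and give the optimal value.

Vertices and P = 22x1 + 58x2:
  (54/5, 0) → P = 1188/5
  (7, 0) → P = 154
  (21/2, 3/2) → P = 318
  (7, 5) → P = 444

At the optimal vertex, 5x1 + 5x2 = 60 and x1 = 7.
Solving simultaneously gives x1 = 7, x2 = 5.

x1 = 7, x2 = 5, maximum P = 444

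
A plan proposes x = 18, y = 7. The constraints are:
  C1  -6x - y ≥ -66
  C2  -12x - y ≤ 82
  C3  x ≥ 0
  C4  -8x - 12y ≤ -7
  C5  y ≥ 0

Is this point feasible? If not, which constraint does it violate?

Constraint C1: -6x - y = -115, which is not ≥ -66. All other constraints are satisfied.

not feasible — violates C1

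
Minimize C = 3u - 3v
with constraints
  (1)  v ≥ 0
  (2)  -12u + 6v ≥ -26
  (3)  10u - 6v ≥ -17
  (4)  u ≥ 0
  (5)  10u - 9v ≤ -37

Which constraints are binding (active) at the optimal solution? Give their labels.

(2) and (3)

Extreme points and C = 3u - 3v:
  (43/2, 116/3) → C = -103/2
  (19/2, 44/3) → C = -31/2
  (23/10, 20/3) → C = -131/10

The minimum is at (43/2, 116/3). Substituting into each constraint, equality holds for (2) and (3); the remaining constraints have slack.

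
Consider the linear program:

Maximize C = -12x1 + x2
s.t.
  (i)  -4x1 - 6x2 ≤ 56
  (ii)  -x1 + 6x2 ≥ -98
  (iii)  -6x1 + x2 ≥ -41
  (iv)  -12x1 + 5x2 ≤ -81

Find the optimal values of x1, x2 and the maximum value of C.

x1 = 103/46, x2 = -249/23, maximum C = -867/23

Vertices and C = -12x1 + x2:
  (19/4, -25/2) → C = -139/2
  (103/46, -249/23) → C = -867/23
  (62/9, 1/3) → C = -247/3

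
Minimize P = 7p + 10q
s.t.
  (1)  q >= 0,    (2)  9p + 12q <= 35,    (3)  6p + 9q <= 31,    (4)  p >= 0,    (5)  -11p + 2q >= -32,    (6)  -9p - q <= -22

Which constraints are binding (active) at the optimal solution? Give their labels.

(1) and (6)

Vertices and P = 7p + 10q:
  (32/11, 0) → P = 224/11
  (22/9, 0) → P = 154/9
  (227/75, 97/150) → P = 2074/75
  (229/99, 13/11) → P = 2773/99

The minimum is at (22/9, 0). Substituting into each constraint, equality holds for (1) and (6); the remaining constraints have slack.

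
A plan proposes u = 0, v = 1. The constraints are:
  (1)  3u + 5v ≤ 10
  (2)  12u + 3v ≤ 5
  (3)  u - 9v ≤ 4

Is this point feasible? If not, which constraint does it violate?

(1): 5 ≤ 10 ✓
(2): 3 ≤ 5 ✓
(3): -9 ≤ 4 ✓

feasible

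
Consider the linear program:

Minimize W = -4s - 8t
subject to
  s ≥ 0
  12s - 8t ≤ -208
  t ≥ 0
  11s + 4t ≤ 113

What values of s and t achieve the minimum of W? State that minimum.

Corner points and W = -4s - 8t:
  (0, 26) → W = -208
  (0, 113/4) → W = -226
  (9/17, 911/34) → W = -3680/17

At the optimal vertex, s = 0 and 11s + 4t = 113.
Solving simultaneously gives s = 0, t = 113/4.

s = 0, t = 113/4, minimum W = -226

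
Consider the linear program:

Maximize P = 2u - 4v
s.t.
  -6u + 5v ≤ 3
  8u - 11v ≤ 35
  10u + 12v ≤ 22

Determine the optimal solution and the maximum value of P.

Vertices and P = 2u - 4v:
  (-8, -9) → P = 20
  (37/61, 81/61) → P = -250/61
  (331/103, -87/103) → P = 1010/103

The optimum lies where -6u + 5v = 3 and 8u - 11v = 35.
Solving simultaneously gives u = -8, v = -9.

u = -8, v = -9, maximum P = 20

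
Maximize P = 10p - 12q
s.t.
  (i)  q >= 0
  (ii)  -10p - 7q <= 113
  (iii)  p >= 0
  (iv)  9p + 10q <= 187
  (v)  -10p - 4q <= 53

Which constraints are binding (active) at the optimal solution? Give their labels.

Corner points and P = 10p - 12q:
  (0, 0) → P = 0
  (187/9, 0) → P = 1870/9
  (0, 187/10) → P = -1122/5

The maximum is at (187/9, 0). Substituting into each constraint, equality holds for (i) and (iv); the remaining constraints have slack.

(i) and (iv)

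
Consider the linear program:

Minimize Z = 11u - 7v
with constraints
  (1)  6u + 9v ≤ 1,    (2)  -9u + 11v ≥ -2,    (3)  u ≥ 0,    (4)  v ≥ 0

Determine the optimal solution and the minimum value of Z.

Vertices and Z = 11u - 7v:
  (0, 1/9) → Z = -7/9
  (1/6, 0) → Z = 11/6
  (0, 0) → Z = 0

u = 0, v = 1/9, minimum Z = -7/9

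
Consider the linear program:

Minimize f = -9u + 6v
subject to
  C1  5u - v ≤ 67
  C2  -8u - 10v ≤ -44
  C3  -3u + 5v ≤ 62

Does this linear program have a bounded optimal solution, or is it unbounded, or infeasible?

bounded optimum

Vertices and f = -9u + 6v:
  (357/29, -158/29) → f = -4161/29
  (397/22, 511/22) → f = -507/22
  (-40/7, 314/35) → f = 3684/35
The feasible region has finitely many vertices and no improving ray; the minimum is -4161/29 at (357/29, -158/29).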